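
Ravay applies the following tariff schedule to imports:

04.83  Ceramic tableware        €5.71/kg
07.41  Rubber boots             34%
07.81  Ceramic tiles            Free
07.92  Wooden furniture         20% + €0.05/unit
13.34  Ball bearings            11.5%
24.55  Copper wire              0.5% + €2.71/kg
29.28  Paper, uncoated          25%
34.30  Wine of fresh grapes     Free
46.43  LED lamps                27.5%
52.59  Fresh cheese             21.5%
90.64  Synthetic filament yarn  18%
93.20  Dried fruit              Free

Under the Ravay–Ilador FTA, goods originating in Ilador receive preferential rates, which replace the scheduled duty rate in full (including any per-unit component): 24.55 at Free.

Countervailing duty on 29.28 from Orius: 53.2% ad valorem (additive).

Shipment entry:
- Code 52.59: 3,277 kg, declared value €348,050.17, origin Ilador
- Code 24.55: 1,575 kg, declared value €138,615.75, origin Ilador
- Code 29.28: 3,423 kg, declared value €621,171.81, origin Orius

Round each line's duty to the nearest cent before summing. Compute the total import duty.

Line 1 (52.59, Ilador, 3,277 kg, €348,050.17):
Base rate for 52.59 is 21.5%.
Origin Ilador is the FTA partner but 52.59 is not on the preference list; base rate stands.
Duty = €348,050.17 × 21.5% = €74,830.79.
Line 2 (24.55, Ilador, 1,575 kg, €138,615.75):
Base rate for 24.55 is 0.5% + €2.71/kg.
Origin Ilador qualifies under the Ravay–Ilador agreement and 24.55 is covered: preferential rate Free applies instead.
Duty = €138,615.75 × 0% = €0.00.
Line 3 (29.28, Orius, 3,423 kg, €621,171.81):
Base rate for 29.28 is 25%.
Additional duty on 29.28 from Orius: +53.2%. Applied ad valorem rate: 25% + 53.2% = 78.2%.
Duty = €621,171.81 × 78.2% = €485,756.36.
Total = €74,830.79 + €0.00 + €485,756.36 = €560,587.15.

€560,587.15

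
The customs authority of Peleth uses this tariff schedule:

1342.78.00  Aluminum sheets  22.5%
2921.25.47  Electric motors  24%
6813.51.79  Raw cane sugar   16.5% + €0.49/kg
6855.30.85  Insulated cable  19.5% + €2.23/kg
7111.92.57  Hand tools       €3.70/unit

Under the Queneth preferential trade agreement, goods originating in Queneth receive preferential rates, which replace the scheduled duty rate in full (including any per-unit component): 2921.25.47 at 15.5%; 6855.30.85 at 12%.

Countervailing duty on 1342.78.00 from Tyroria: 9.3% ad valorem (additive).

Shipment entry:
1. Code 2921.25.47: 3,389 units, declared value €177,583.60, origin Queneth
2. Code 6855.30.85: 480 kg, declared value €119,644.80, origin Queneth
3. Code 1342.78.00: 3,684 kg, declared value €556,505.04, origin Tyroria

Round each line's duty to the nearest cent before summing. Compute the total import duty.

€218,851.44

Line 1 (2921.25.47, Queneth, 3,389 units, €177,583.60):
Base rate for 2921.25.47 is 24%.
Origin Queneth qualifies under the Peleth–Queneth agreement and 2921.25.47 is covered: preferential rate 15.5% applies instead.
Duty = €177,583.60 × 15.5% = €27,525.46.
Line 2 (6855.30.85, Queneth, 480 kg, €119,644.80):
Base rate for 6855.30.85 is 19.5% + €2.23/kg.
Origin Queneth qualifies under the Peleth–Queneth agreement and 6855.30.85 is covered: preferential rate 12% applies instead.
Duty = €119,644.80 × 12% = €14,357.38.
Line 3 (1342.78.00, Tyroria, 3,684 kg, €556,505.04):
Base rate for 1342.78.00 is 22.5%.
Additional duty on 1342.78.00 from Tyroria: +9.3%. Applied ad valorem rate: 22.5% + 9.3% = 31.8%.
Duty = €556,505.04 × 31.8% = €176,968.60.
Total = €27,525.46 + €14,357.38 + €176,968.60 = €218,851.44.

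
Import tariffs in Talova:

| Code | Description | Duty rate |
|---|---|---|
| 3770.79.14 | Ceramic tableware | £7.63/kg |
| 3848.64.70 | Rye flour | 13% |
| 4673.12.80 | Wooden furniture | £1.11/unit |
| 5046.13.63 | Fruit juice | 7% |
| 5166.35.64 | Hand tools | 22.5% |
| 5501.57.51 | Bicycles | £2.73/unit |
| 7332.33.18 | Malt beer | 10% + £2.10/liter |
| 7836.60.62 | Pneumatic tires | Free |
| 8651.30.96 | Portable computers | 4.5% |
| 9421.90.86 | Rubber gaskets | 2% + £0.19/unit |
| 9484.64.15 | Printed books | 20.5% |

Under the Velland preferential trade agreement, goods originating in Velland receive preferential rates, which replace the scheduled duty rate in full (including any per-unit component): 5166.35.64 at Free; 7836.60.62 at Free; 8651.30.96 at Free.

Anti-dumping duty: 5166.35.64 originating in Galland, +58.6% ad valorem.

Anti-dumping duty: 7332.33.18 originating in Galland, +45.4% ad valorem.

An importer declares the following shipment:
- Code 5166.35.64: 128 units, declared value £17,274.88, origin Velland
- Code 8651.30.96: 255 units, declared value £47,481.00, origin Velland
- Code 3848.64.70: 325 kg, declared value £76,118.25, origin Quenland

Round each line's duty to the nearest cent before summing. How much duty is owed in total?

Line 1 (5166.35.64, Velland, 128 units, £17,274.88):
Base rate for 5166.35.64 is 22.5%.
Origin Velland qualifies under the Talova–Velland agreement and 5166.35.64 is covered: preferential rate Free applies instead.
The additional-duty order on 5166.35.64 targets Galland, not Velland; it does not apply.
Duty = £17,274.88 × 0% = £0.00.
Line 2 (8651.30.96, Velland, 255 units, £47,481.00):
Base rate for 8651.30.96 is 4.5%.
Origin Velland qualifies under the Talova–Velland agreement and 8651.30.96 is covered: preferential rate Free applies instead.
Duty = £47,481.00 × 0% = £0.00.
Line 3 (3848.64.70, Quenland, 325 kg, £76,118.25):
Base rate for 3848.64.70 is 13%.
Duty = £76,118.25 × 13% = £9,895.37.
Total = £0.00 + £0.00 + £9,895.37 = £9,895.37.

£9,895.37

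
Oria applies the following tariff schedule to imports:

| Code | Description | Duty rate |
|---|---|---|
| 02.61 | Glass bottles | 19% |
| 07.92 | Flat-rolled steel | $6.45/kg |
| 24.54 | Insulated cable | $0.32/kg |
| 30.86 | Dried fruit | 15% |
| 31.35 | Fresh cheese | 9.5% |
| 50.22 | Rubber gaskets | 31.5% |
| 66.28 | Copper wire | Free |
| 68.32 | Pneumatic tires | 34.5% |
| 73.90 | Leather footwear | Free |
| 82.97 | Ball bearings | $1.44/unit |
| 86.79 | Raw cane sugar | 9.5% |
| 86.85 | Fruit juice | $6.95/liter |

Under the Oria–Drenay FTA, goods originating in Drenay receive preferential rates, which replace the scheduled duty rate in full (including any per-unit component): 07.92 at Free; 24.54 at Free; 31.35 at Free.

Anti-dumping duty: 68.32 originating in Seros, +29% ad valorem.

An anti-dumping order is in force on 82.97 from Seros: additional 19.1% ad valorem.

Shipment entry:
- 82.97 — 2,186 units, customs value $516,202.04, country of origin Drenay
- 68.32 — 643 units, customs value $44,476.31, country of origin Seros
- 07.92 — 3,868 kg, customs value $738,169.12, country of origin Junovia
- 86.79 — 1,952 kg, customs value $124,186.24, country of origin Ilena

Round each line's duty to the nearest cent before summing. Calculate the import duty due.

Line 1 (82.97, Drenay, 2,186 units, $516,202.04):
Base rate for 82.97 is $1.44/unit.
Origin Drenay is the FTA partner but 82.97 is not on the preference list; base rate stands.
The additional-duty order on 82.97 targets Seros, not Drenay; it does not apply.
Duty = 2,186 × $1.44 = $3,147.84.
Line 2 (68.32, Seros, 643 units, $44,476.31):
Base rate for 68.32 is 34.5%.
Additional duty on 68.32 from Seros: +29%. Applied ad valorem rate: 34.5% + 29% = 63.5%.
Duty = $44,476.31 × 63.5% = $28,242.46.
Line 3 (07.92, Junovia, 3,868 kg, $738,169.12):
Base rate for 07.92 is $6.45/kg.
07.92 has an FTA preferential rate, but origin Junovia is not Drenay; base rate stands.
Duty = 3,868 × $6.45 = $24,948.60.
Line 4 (86.79, Ilena, 1,952 kg, $124,186.24):
Base rate for 86.79 is 9.5%.
Duty = $124,186.24 × 9.5% = $11,797.69.
Total = $3,147.84 + $28,242.46 + $24,948.60 + $11,797.69 = $68,136.59.

$68,136.59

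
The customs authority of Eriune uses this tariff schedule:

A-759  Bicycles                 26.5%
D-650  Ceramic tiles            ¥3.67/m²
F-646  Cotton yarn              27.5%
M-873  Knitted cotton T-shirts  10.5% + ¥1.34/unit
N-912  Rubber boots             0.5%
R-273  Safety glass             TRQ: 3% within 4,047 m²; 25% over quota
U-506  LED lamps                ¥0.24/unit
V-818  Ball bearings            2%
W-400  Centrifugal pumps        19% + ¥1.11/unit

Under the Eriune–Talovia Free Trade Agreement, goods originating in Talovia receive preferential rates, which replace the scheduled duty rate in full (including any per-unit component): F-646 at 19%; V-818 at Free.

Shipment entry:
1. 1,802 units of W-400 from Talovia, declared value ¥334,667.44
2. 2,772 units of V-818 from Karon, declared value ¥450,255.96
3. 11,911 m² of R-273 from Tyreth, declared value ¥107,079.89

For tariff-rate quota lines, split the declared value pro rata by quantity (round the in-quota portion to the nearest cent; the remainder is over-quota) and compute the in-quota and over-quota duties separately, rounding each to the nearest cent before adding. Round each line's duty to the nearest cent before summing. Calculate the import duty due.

Line 1 (W-400, Talovia, 1,802 units, ¥334,667.44):
Base rate for W-400 is 19% + ¥1.11/unit.
Origin Talovia is the FTA partner but W-400 is not on the preference list; base rate stands.
Duty = ¥334,667.44 × 19% + 1,802 × ¥1.11 = ¥65,587.03.
Line 2 (V-818, Karon, 2,772 units, ¥450,255.96):
Base rate for V-818 is 2%.
V-818 has an FTA preferential rate, but origin Karon is not Talovia; base rate stands.
Duty = ¥450,255.96 × 2% = ¥9,005.12.
Line 3 (R-273, Tyreth, 11,911 m², ¥107,079.89):
Code R-273 is under a tariff-rate quota (threshold 4,047 m²). In-quota: 4,047 m² at 3%; over-quota: 7,864 m² at 25%.
Pro-rata value split: in-quota = ¥107,079.89 × 4,047/11,911 = ¥36,382.53; over-quota = ¥107,079.89 − ¥36,382.53 = ¥70,697.36.
In-quota duty = ¥36,382.53 × 3% = ¥1,091.48. Over-quota duty = ¥70,697.36 × 25% = ¥17,674.34.
Line duty = ¥1,091.48 + ¥17,674.34 = ¥18,765.82.
Total = ¥65,587.03 + ¥9,005.12 + ¥18,765.82 = ¥93,357.97.

¥93,357.97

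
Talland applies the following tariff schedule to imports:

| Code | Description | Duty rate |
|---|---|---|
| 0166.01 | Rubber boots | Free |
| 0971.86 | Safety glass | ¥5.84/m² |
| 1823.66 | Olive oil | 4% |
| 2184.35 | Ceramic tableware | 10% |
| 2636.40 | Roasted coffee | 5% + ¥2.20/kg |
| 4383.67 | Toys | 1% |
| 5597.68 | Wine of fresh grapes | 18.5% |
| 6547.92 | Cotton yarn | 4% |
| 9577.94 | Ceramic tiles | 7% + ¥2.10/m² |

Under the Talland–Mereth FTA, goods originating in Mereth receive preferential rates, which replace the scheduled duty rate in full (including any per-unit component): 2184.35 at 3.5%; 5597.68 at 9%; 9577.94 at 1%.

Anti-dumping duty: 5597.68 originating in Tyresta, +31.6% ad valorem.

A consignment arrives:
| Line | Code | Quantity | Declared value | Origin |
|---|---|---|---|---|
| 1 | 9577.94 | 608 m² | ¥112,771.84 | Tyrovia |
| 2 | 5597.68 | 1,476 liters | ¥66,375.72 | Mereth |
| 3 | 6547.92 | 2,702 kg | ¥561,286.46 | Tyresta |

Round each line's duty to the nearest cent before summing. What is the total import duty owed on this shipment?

Line 1 (9577.94, Tyrovia, 608 m², ¥112,771.84):
Base rate for 9577.94 is 7% + ¥2.10/m².
9577.94 has an FTA preferential rate, but origin Tyrovia is not Mereth; base rate stands.
Duty = ¥112,771.84 × 7% + 608 × ¥2.10 = ¥9,170.83.
Line 2 (5597.68, Mereth, 1,476 liters, ¥66,375.72):
Base rate for 5597.68 is 18.5%.
Origin Mereth qualifies under the Talland–Mereth agreement and 5597.68 is covered: preferential rate 9% applies instead.
The additional-duty order on 5597.68 targets Tyresta, not Mereth; it does not apply.
Duty = ¥66,375.72 × 9% = ¥5,973.81.
Line 3 (6547.92, Tyresta, 2,702 kg, ¥561,286.46):
Base rate for 6547.92 is 4%.
Duty = ¥561,286.46 × 4% = ¥22,451.46.
Total = ¥9,170.83 + ¥5,973.81 + ¥22,451.46 = ¥37,596.10.

¥37,596.10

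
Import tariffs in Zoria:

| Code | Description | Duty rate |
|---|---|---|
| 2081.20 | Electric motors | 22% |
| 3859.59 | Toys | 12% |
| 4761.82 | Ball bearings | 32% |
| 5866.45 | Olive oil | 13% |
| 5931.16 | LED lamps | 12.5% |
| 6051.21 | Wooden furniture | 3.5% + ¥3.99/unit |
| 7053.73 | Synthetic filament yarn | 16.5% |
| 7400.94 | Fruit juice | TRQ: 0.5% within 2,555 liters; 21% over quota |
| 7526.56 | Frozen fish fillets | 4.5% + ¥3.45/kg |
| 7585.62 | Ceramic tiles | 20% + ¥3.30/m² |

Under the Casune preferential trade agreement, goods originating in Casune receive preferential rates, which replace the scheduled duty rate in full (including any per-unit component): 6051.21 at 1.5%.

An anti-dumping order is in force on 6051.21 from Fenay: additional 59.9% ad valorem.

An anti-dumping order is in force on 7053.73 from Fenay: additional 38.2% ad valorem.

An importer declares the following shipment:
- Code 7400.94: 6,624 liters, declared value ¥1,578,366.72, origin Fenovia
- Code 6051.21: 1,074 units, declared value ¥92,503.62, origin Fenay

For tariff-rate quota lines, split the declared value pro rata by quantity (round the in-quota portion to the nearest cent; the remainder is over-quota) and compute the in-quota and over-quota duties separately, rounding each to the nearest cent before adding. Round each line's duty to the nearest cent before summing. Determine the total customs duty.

¥269,584.47

Line 1 (7400.94, Fenovia, 6,624 liters, ¥1,578,366.72):
Code 7400.94 is under a tariff-rate quota (threshold 2,555 liters). In-quota: 2,555 liters at 0.5%; over-quota: 4,069 liters at 21%.
Pro-rata value split: in-quota = ¥1,578,366.72 × 2,555/6,624 = ¥608,805.40; over-quota = ¥1,578,366.72 − ¥608,805.40 = ¥969,561.32.
In-quota duty = ¥608,805.40 × 0.5% = ¥3,044.03. Over-quota duty = ¥969,561.32 × 21% = ¥203,607.88.
Line duty = ¥3,044.03 + ¥203,607.88 = ¥206,651.91.
Line 2 (6051.21, Fenay, 1,074 units, ¥92,503.62):
Base rate for 6051.21 is 3.5% + ¥3.99/unit.
6051.21 has an FTA preferential rate, but origin Fenay is not Casune; base rate stands.
Additional duty on 6051.21 from Fenay: +59.9%. Applied ad valorem rate: 3.5% + 59.9% = 63.4%.
Duty = ¥92,503.62 × 63.4% + 1,074 × ¥3.99 = ¥62,932.56.
Total = ¥206,651.91 + ¥62,932.56 = ¥269,584.47.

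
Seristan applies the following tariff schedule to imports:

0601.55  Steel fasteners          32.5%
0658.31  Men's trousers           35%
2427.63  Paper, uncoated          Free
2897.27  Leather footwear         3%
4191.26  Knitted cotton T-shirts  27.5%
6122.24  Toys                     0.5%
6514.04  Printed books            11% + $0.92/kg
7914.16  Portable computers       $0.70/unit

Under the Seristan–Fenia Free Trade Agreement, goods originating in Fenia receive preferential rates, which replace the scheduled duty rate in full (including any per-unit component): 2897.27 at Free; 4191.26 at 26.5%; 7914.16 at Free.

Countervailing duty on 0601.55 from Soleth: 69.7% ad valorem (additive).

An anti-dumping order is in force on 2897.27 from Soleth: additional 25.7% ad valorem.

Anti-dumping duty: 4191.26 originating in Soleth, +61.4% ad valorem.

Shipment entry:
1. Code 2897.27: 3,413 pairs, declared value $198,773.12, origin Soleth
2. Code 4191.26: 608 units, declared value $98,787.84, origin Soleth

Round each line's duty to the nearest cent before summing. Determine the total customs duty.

$144,870.28

Line 1 (2897.27, Soleth, 3,413 pairs, $198,773.12):
Base rate for 2897.27 is 3%.
2897.27 has an FTA preferential rate, but origin Soleth is not Fenia; base rate stands.
Additional duty on 2897.27 from Soleth: +25.7%. Applied ad valorem rate: 3% + 25.7% = 28.7%.
Duty = $198,773.12 × 28.7% = $57,047.89.
Line 2 (4191.26, Soleth, 608 units, $98,787.84):
Base rate for 4191.26 is 27.5%.
4191.26 has an FTA preferential rate, but origin Soleth is not Fenia; base rate stands.
Additional duty on 4191.26 from Soleth: +61.4%. Applied ad valorem rate: 27.5% + 61.4% = 88.9%.
Duty = $98,787.84 × 88.9% = $87,822.39.
Total = $57,047.89 + $87,822.39 = $144,870.28.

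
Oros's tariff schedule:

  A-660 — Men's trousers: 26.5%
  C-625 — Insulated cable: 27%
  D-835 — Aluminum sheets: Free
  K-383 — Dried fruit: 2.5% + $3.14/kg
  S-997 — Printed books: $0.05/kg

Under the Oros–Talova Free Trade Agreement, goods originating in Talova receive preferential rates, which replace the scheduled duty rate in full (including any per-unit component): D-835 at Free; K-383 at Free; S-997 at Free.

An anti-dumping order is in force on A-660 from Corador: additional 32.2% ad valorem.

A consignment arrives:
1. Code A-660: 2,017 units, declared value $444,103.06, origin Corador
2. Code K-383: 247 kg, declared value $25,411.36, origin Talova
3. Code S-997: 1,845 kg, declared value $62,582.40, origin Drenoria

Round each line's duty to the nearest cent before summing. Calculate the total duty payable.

$260,780.75

Line 1 (A-660, Corador, 2,017 units, $444,103.06):
Base rate for A-660 is 26.5%.
Additional duty on A-660 from Corador: +32.2%. Applied ad valorem rate: 26.5% + 32.2% = 58.7%.
Duty = $444,103.06 × 58.7% = $260,688.50.
Line 2 (K-383, Talova, 247 kg, $25,411.36):
Base rate for K-383 is 2.5% + $3.14/kg.
Origin Talova qualifies under the Oros–Talova agreement and K-383 is covered: preferential rate Free applies instead.
Duty = $25,411.36 × 0% = $0.00.
Line 3 (S-997, Drenoria, 1,845 kg, $62,582.40):
Base rate for S-997 is $0.05/kg.
S-997 has an FTA preferential rate, but origin Drenoria is not Talova; base rate stands.
Duty = 1,845 × $0.05 = $92.25.
Total = $260,688.50 + $0.00 + $92.25 = $260,780.75.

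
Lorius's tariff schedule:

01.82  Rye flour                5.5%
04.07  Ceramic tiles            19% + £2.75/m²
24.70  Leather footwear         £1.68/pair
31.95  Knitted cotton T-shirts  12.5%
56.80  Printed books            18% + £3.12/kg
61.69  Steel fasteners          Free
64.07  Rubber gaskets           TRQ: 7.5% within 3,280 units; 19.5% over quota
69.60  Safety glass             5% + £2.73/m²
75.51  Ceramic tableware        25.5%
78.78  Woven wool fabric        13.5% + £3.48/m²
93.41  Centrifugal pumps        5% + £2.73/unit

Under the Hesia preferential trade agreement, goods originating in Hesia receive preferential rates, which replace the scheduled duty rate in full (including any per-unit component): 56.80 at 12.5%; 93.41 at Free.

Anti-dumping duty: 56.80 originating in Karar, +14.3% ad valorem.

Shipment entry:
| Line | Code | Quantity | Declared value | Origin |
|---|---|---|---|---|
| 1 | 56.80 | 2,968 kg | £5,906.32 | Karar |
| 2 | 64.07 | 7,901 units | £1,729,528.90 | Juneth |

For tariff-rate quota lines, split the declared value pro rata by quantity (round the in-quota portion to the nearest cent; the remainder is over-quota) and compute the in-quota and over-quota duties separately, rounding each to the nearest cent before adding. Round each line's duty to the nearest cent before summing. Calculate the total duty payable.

Line 1 (56.80, Karar, 2,968 kg, £5,906.32):
Base rate for 56.80 is 18% + £3.12/kg.
56.80 has an FTA preferential rate, but origin Karar is not Hesia; base rate stands.
Additional duty on 56.80 from Karar: +14.3%. Applied ad valorem rate: 18% + 14.3% = 32.3%.
Duty = £5,906.32 × 32.3% + 2,968 × £3.12 = £11,167.90.
Line 2 (64.07, Juneth, 7,901 units, £1,729,528.90):
Code 64.07 is under a tariff-rate quota (threshold 3,280 units). In-quota: 3,280 units at 7.5%; over-quota: 4,621 units at 19.5%.
Pro-rata value split: in-quota = £1,729,528.90 × 3,280/7,901 = £717,992.00; over-quota = £1,729,528.90 − £717,992.00 = £1,011,536.90.
In-quota duty = £717,992.00 × 7.5% = £53,849.40. Over-quota duty = £1,011,536.90 × 19.5% = £197,249.70.
Line duty = £53,849.40 + £197,249.70 = £251,099.10.
Total = £11,167.90 + £251,099.10 = £262,267.00.

£262,267.00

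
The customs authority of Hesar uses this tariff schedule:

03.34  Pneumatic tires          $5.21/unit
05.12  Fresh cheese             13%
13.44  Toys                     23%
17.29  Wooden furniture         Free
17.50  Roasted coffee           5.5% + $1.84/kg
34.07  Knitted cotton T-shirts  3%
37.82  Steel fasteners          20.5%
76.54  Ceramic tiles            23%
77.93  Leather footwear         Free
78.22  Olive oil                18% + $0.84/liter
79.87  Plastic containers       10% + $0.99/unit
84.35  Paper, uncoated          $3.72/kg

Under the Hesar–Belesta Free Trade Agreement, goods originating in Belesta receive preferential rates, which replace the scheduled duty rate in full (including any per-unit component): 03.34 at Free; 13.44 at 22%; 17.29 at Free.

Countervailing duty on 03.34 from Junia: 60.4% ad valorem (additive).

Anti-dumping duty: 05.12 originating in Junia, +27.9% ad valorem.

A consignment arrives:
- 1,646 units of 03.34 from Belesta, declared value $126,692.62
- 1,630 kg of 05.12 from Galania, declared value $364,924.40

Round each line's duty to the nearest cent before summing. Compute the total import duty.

Line 1 (03.34, Belesta, 1,646 units, $126,692.62):
Base rate for 03.34 is $5.21/unit.
Origin Belesta qualifies under the Hesar–Belesta agreement and 03.34 is covered: preferential rate Free applies instead.
The additional-duty order on 03.34 targets Junia, not Belesta; it does not apply.
Duty = $126,692.62 × 0% = $0.00.
Line 2 (05.12, Galania, 1,630 kg, $364,924.40):
Base rate for 05.12 is 13%.
The additional-duty order on 05.12 targets Junia, not Galania; it does not apply.
Duty = $364,924.40 × 13% = $47,440.17.
Total = $0.00 + $47,440.17 = $47,440.17.

$47,440.17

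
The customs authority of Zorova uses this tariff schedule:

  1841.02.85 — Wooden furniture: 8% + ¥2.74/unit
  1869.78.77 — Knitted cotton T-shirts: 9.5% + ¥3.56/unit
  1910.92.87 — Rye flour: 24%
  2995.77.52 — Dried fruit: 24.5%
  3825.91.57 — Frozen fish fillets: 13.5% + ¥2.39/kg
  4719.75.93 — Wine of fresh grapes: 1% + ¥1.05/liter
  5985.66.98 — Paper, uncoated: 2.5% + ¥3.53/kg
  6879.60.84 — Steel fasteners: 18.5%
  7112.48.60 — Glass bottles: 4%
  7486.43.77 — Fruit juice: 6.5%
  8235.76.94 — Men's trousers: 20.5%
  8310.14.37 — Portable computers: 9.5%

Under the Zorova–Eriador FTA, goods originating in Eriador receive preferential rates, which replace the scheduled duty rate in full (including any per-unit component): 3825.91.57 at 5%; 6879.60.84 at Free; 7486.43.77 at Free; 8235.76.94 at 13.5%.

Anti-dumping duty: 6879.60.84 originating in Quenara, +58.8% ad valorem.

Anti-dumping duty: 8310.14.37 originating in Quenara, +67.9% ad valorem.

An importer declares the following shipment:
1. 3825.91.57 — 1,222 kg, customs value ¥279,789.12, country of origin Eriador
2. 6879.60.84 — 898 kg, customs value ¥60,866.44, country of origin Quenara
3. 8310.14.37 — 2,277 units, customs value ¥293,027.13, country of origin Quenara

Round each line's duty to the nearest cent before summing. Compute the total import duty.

¥287,842.22

Line 1 (3825.91.57, Eriador, 1,222 kg, ¥279,789.12):
Base rate for 3825.91.57 is 13.5% + ¥2.39/kg.
Origin Eriador qualifies under the Zorova–Eriador agreement and 3825.91.57 is covered: preferential rate 5% applies instead.
Duty = ¥279,789.12 × 5% = ¥13,989.46.
Line 2 (6879.60.84, Quenara, 898 kg, ¥60,866.44):
Base rate for 6879.60.84 is 18.5%.
6879.60.84 has an FTA preferential rate, but origin Quenara is not Eriador; base rate stands.
Additional duty on 6879.60.84 from Quenara: +58.8%. Applied ad valorem rate: 18.5% + 58.8% = 77.3%.
Duty = ¥60,866.44 × 77.3% = ¥47,049.76.
Line 3 (8310.14.37, Quenara, 2,277 units, ¥293,027.13):
Base rate for 8310.14.37 is 9.5%.
Additional duty on 8310.14.37 from Quenara: +67.9%. Applied ad valorem rate: 9.5% + 67.9% = 77.4%.
Duty = ¥293,027.13 × 77.4% = ¥226,803.00.
Total = ¥13,989.46 + ¥47,049.76 + ¥226,803.00 = ¥287,842.22.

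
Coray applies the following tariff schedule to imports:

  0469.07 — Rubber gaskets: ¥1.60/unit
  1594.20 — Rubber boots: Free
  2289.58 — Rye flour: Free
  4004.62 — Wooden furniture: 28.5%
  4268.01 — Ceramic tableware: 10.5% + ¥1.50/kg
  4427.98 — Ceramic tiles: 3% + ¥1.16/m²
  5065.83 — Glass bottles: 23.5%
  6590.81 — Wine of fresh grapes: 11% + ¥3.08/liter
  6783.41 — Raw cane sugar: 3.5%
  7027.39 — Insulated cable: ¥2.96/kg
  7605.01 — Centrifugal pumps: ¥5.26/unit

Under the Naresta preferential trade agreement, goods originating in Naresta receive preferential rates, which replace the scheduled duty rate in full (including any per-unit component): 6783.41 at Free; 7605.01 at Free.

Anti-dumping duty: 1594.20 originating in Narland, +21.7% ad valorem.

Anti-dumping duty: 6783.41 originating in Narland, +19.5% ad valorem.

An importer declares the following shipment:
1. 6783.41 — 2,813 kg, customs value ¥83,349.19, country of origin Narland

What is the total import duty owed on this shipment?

Line 1 (6783.41, Narland, 2,813 kg, ¥83,349.19):
Base rate for 6783.41 is 3.5%.
6783.41 has an FTA preferential rate, but origin Narland is not Naresta; base rate stands.
Additional duty on 6783.41 from Narland: +19.5%. Applied ad valorem rate: 3.5% + 19.5% = 23%.
Duty = ¥83,349.19 × 23% = ¥19,170.31.

¥19,170.31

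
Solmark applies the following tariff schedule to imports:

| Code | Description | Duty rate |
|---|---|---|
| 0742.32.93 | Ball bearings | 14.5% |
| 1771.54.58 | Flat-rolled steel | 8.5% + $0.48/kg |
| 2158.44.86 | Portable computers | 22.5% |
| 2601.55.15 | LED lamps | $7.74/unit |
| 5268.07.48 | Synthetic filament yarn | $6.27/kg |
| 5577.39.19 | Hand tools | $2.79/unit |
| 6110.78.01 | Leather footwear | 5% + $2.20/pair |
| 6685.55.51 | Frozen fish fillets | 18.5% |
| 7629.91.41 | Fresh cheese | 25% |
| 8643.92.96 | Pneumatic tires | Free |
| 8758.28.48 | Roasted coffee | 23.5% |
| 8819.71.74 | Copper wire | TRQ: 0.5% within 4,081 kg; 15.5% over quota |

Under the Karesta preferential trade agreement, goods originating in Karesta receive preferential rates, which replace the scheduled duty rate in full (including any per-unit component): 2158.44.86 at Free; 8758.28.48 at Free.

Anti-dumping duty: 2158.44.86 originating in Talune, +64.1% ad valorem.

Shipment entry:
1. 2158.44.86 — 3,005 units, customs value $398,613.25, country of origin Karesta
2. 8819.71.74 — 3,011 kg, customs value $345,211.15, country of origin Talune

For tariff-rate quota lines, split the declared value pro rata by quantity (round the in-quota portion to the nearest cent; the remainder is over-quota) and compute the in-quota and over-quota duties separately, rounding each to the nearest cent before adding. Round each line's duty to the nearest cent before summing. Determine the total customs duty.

$1,726.06

Line 1 (2158.44.86, Karesta, 3,005 units, $398,613.25):
Base rate for 2158.44.86 is 22.5%.
Origin Karesta qualifies under the Solmark–Karesta agreement and 2158.44.86 is covered: preferential rate Free applies instead.
The additional-duty order on 2158.44.86 targets Talune, not Karesta; it does not apply.
Duty = $398,613.25 × 0% = $0.00.
Line 2 (8819.71.74, Talune, 3,011 kg, $345,211.15):
Code 8819.71.74 is under a tariff-rate quota (threshold 4,081 kg). Quantity 3,011 kg is within the quota, so the in-quota rate 0.5% applies to the full value.
Duty = $345,211.15 × 0.5% = $1,726.06.
Total = $0.00 + $1,726.06 = $1,726.06.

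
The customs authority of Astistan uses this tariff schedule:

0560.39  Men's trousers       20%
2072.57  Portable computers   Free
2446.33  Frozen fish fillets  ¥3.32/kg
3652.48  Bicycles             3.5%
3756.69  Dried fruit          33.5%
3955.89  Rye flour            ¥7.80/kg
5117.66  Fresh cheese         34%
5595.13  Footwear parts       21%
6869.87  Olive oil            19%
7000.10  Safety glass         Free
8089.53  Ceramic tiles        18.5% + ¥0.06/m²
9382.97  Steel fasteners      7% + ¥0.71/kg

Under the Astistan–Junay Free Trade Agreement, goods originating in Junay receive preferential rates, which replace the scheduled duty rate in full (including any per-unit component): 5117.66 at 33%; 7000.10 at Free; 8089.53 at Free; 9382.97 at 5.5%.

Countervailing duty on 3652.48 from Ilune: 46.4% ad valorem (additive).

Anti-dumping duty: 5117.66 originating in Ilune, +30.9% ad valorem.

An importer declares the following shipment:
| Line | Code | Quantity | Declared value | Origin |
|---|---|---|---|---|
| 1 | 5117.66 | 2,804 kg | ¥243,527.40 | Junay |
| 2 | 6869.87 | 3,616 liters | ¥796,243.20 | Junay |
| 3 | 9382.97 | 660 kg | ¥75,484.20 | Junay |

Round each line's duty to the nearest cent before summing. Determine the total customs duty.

Line 1 (5117.66, Junay, 2,804 kg, ¥243,527.40):
Base rate for 5117.66 is 34%.
Origin Junay qualifies under the Astistan–Junay agreement and 5117.66 is covered: preferential rate 33% applies instead.
The additional-duty order on 5117.66 targets Ilune, not Junay; it does not apply.
Duty = ¥243,527.40 × 33% = ¥80,364.04.
Line 2 (6869.87, Junay, 3,616 liters, ¥796,243.20):
Base rate for 6869.87 is 19%.
Origin Junay is the FTA partner but 6869.87 is not on the preference list; base rate stands.
Duty = ¥796,243.20 × 19% = ¥151,286.21.
Line 3 (9382.97, Junay, 660 kg, ¥75,484.20):
Base rate for 9382.97 is 7% + ¥0.71/kg.
Origin Junay qualifies under the Astistan–Junay agreement and 9382.97 is covered: preferential rate 5.5% applies instead.
Duty = ¥75,484.20 × 5.5% = ¥4,151.63.
Total = ¥80,364.04 + ¥151,286.21 + ¥4,151.63 = ¥235,801.88.

¥235,801.88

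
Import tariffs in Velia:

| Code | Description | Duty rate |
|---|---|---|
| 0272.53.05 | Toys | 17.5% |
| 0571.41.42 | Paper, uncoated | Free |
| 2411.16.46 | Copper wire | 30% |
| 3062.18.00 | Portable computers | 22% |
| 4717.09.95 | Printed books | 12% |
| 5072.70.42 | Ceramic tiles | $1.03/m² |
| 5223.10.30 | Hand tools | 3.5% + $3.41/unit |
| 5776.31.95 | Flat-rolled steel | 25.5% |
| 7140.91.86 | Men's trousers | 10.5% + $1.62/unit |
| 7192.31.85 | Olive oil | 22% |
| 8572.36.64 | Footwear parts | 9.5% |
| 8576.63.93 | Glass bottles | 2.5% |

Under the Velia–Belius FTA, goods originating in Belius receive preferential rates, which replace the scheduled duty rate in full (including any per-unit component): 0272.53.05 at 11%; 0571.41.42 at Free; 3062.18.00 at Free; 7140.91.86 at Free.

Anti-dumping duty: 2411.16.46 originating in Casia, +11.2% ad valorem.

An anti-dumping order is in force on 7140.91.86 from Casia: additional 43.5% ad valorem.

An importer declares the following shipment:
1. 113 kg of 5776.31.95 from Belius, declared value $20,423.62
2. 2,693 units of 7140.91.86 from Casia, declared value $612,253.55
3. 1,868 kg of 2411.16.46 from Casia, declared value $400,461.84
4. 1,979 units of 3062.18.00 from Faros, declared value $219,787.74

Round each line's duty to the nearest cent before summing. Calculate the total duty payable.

$553,531.18

Line 1 (5776.31.95, Belius, 113 kg, $20,423.62):
Base rate for 5776.31.95 is 25.5%.
Origin Belius is the FTA partner but 5776.31.95 is not on the preference list; base rate stands.
Duty = $20,423.62 × 25.5% = $5,208.02.
Line 2 (7140.91.86, Casia, 2,693 units, $612,253.55):
Base rate for 7140.91.86 is 10.5% + $1.62/unit.
7140.91.86 has an FTA preferential rate, but origin Casia is not Belius; base rate stands.
Additional duty on 7140.91.86 from Casia: +43.5%. Applied ad valorem rate: 10.5% + 43.5% = 54%.
Duty = $612,253.55 × 54% + 2,693 × $1.62 = $334,979.58.
Line 3 (2411.16.46, Casia, 1,868 kg, $400,461.84):
Base rate for 2411.16.46 is 30%.
Additional duty on 2411.16.46 from Casia: +11.2%. Applied ad valorem rate: 30% + 11.2% = 41.2%.
Duty = $400,461.84 × 41.2% = $164,990.28.
Line 4 (3062.18.00, Faros, 1,979 units, $219,787.74):
Base rate for 3062.18.00 is 22%.
3062.18.00 has an FTA preferential rate, but origin Faros is not Belius; base rate stands.
Duty = $219,787.74 × 22% = $48,353.30.
Total = $5,208.02 + $334,979.58 + $164,990.28 + $48,353.30 = $553,531.18.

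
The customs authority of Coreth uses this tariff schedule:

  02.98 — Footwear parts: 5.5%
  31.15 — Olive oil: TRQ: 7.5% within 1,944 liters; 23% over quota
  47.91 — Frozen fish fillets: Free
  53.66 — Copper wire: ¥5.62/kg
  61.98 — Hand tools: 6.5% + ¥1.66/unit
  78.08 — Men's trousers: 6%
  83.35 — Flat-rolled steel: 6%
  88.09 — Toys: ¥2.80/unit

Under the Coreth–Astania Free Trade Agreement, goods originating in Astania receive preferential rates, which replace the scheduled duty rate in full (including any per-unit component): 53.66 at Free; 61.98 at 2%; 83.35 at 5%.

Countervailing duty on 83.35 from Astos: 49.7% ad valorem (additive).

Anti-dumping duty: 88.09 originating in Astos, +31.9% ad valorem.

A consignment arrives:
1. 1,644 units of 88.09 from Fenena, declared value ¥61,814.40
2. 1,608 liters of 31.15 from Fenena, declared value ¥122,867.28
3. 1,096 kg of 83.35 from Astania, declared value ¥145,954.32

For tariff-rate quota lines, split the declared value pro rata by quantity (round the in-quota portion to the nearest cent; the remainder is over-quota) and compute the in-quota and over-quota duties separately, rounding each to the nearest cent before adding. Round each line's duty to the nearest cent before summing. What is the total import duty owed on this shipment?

¥21,115.97

Line 1 (88.09, Fenena, 1,644 units, ¥61,814.40):
Base rate for 88.09 is ¥2.80/unit.
The additional-duty order on 88.09 targets Astos, not Fenena; it does not apply.
Duty = 1,644 × ¥2.80 = ¥4,603.20.
Line 2 (31.15, Fenena, 1,608 liters, ¥122,867.28):
Code 31.15 is under a tariff-rate quota (threshold 1,944 liters). Quantity 1,608 liters is within the quota, so the in-quota rate 7.5% applies to the full value.
Duty = ¥122,867.28 × 7.5% = ¥9,215.05.
Line 3 (83.35, Astania, 1,096 kg, ¥145,954.32):
Base rate for 83.35 is 6%.
Origin Astania qualifies under the Coreth–Astania agreement and 83.35 is covered: preferential rate 5% applies instead.
The additional-duty order on 83.35 targets Astos, not Astania; it does not apply.
Duty = ¥145,954.32 × 5% = ¥7,297.72.
Total = ¥4,603.20 + ¥9,215.05 + ¥7,297.72 = ¥21,115.97.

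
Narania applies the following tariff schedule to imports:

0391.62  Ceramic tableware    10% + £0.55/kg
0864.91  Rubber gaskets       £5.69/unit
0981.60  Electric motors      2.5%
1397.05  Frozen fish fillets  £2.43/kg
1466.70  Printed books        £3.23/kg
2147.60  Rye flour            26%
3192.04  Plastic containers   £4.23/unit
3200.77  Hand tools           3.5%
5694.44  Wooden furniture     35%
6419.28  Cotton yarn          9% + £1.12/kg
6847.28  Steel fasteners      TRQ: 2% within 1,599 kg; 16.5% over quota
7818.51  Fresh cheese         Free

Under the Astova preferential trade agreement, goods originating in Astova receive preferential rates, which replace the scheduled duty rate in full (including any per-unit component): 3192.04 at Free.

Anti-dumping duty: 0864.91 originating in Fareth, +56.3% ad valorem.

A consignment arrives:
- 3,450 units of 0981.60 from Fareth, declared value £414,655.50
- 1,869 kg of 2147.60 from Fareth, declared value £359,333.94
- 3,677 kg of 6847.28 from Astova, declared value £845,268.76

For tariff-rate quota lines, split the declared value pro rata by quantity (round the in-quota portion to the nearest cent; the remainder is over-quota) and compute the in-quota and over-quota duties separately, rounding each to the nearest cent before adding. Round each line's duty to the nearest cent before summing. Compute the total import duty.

Line 1 (0981.60, Fareth, 3,450 units, £414,655.50):
Base rate for 0981.60 is 2.5%.
Duty = £414,655.50 × 2.5% = £10,366.39.
Line 2 (2147.60, Fareth, 1,869 kg, £359,333.94):
Base rate for 2147.60 is 26%.
Duty = £359,333.94 × 26% = £93,426.82.
Line 3 (6847.28, Astova, 3,677 kg, £845,268.76):
Code 6847.28 is under a tariff-rate quota (threshold 1,599 kg). In-quota: 1,599 kg at 2%; over-quota: 2,078 kg at 16.5%.
Pro-rata value split: in-quota = £845,268.76 × 1,599/3,677 = £367,578.12; over-quota = £845,268.76 − £367,578.12 = £477,690.64.
In-quota duty = £367,578.12 × 2% = £7,351.56. Over-quota duty = £477,690.64 × 16.5% = £78,818.96.
Line duty = £7,351.56 + £78,818.96 = £86,170.52.
Total = £10,366.39 + £93,426.82 + £86,170.52 = £189,963.73.

£189,963.73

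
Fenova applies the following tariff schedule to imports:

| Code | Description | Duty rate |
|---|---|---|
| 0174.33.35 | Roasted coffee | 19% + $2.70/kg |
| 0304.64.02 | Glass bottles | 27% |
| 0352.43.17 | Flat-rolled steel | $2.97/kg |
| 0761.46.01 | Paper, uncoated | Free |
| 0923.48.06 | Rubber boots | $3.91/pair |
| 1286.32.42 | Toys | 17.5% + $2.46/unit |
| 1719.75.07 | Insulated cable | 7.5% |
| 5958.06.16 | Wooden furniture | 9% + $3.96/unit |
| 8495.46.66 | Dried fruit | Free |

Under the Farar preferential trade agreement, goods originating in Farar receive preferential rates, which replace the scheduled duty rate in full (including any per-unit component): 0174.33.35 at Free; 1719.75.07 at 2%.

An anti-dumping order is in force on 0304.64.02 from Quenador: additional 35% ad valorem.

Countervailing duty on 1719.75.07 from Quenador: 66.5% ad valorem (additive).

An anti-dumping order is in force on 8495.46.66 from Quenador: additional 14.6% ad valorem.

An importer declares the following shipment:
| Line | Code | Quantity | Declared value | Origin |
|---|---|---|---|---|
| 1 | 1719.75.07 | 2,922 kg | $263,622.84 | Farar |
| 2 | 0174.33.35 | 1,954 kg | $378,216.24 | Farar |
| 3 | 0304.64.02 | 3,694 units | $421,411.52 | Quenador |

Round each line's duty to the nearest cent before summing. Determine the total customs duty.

Line 1 (1719.75.07, Farar, 2,922 kg, $263,622.84):
Base rate for 1719.75.07 is 7.5%.
Origin Farar qualifies under the Fenova–Farar agreement and 1719.75.07 is covered: preferential rate 2% applies instead.
The additional-duty order on 1719.75.07 targets Quenador, not Farar; it does not apply.
Duty = $263,622.84 × 2% = $5,272.46.
Line 2 (0174.33.35, Farar, 1,954 kg, $378,216.24):
Base rate for 0174.33.35 is 19% + $2.70/kg.
Origin Farar qualifies under the Fenova–Farar agreement and 0174.33.35 is covered: preferential rate Free applies instead.
Duty = $378,216.24 × 0% = $0.00.
Line 3 (0304.64.02, Quenador, 3,694 units, $421,411.52):
Base rate for 0304.64.02 is 27%.
Additional duty on 0304.64.02 from Quenador: +35%. Applied ad valorem rate: 27% + 35% = 62%.
Duty = $421,411.52 × 62% = $261,275.14.
Total = $5,272.46 + $0.00 + $261,275.14 = $266,547.60.

$266,547.60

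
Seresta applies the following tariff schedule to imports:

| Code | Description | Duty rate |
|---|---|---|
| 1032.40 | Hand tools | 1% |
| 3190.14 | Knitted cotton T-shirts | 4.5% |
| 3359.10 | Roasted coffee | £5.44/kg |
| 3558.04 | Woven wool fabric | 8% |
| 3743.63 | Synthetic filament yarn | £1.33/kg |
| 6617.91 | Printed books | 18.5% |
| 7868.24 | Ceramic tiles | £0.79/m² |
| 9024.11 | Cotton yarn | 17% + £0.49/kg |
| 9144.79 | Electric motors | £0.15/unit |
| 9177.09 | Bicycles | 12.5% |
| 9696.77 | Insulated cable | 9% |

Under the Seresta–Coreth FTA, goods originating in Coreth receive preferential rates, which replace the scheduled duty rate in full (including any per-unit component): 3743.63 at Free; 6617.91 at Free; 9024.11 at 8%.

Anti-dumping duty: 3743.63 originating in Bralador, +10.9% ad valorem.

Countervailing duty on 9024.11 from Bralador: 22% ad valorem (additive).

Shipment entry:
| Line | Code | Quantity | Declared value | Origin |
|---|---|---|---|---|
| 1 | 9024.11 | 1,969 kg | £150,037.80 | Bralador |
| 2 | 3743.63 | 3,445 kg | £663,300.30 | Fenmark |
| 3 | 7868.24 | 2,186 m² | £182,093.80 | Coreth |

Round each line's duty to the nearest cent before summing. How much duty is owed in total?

£65,788.34

Line 1 (9024.11, Bralador, 1,969 kg, £150,037.80):
Base rate for 9024.11 is 17% + £0.49/kg.
9024.11 has an FTA preferential rate, but origin Bralador is not Coreth; base rate stands.
Additional duty on 9024.11 from Bralador: +22%. Applied ad valorem rate: 17% + 22% = 39%.
Duty = £150,037.80 × 39% + 1,969 × £0.49 = £59,479.55.
Line 2 (3743.63, Fenmark, 3,445 kg, £663,300.30):
Base rate for 3743.63 is £1.33/kg.
3743.63 has an FTA preferential rate, but origin Fenmark is not Coreth; base rate stands.
The additional-duty order on 3743.63 targets Bralador, not Fenmark; it does not apply.
Duty = 3,445 × £1.33 = £4,581.85.
Line 3 (7868.24, Coreth, 2,186 m², £182,093.80):
Base rate for 7868.24 is £0.79/m².
Origin Coreth is the FTA partner but 7868.24 is not on the preference list; base rate stands.
Duty = 2,186 × £0.79 = £1,726.94.
Total = £59,479.55 + £4,581.85 + £1,726.94 = £65,788.34.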